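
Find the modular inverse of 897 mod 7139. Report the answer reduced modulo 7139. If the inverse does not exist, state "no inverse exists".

Run Euclid on (7139, 897):
7139 = 7·897 + 860
897 = 1·860 + 37
860 = 23·37 + 9
37 = 4·9 + 1
9 = 9·1 + 0
The gcd is 1. Working backward:
1 = 37 − 4·9
1 = −4·860 + 93·37
1 = 93·897 − 97·860
1 = −97·7139 + 772·897
So 897·772 ≡ 1 (mod 7139).

772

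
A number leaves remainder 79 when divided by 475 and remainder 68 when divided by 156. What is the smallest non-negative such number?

Write x = 79 + 475·k. Then 475·k ≡ 68 − 79 ≡ 145 (mod 156).
Need 475⁻¹ mod 156. Extended Euclid on (156, 7):
156 = 22*7 + 2
7 = 3*2 + 1
2 = 2*1 + 0
Back-substitute:
1 = 7 − 3·2
1 = −3·156 + 67·7
475⁻¹ ≡ 67 (mod 156), so k ≡ 67·145 ≡ 43 (mod 156).
x = 79 + 475·43 = 20504.

20504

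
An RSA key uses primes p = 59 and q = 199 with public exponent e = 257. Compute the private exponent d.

7373

φ(n) = (p−1)(q−1) = 58·198 = 11484.
Need d with 257·d ≡ 1 (mod 11484). Apply the extended Euclidean algorithm:
11484 = 44×257 + 176
257 = 1×176 + 81
176 = 2×81 + 14
81 = 5×14 + 11
14 = 1×11 + 3
11 = 3×3 + 2
3 = 1×2 + 1
2 = 2×1 + 0
Back-substitute:
1 = 3 − 2
1 = −11 + 4·3
1 = 4·14 − 5·11
1 = −5·81 + 29·14
1 = 29·176 − 63·81
1 = −63·257 + 92·176
1 = 92·11484 − 4111·257
So 257·(-4111) ≡ 1 (mod 11484), hence d ≡ -4111 ≡ 7373 (mod 11484).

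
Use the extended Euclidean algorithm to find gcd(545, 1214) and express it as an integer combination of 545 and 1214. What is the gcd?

Apply Euclid's algorithm to 1214 and 545:
1214 = 2*545 + 124
545 = 4*124 + 49
124 = 2*49 + 26
49 = 1*26 + 23
26 = 1*23 + 3
23 = 7*3 + 2
3 = 1*2 + 1
2 = 2*1 + 0
gcd(545, 1214) = 1.
Back-substituting:
1 = 3 − 2
1 = −23 + 8·3
1 = 8·26 − 9·23
1 = −9·49 + 17·26
1 = 17·124 − 43·49
1 = −43·545 + 189·124
1 = 189·1214 − 421·545
So 1 = (189)·1214 + (-421)·545.

1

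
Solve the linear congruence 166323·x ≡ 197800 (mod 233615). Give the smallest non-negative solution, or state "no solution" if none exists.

First find gcd(166323, 233615):
233615 = 1×166323 + 67292
166323 = 2×67292 + 31739
67292 = 2×31739 + 3814
31739 = 8×3814 + 1227
3814 = 3×1227 + 133
1227 = 9×133 + 30
133 = 4×30 + 13
30 = 2×13 + 4
13 = 3×4 + 1
4 = 4×1 + 0
gcd = 1, so a unique solution mod 233615 exists.
Back-substitute for the Bézout coefficients:
1 = 13 − 3·4
1 = −3·30 + 7·13
1 = 7·133 − 31·30
1 = −31·1227 + 286·133
1 = 286·3814 − 889·1227
1 = −889·31739 + 7398·3814
1 = 7398·67292 − 15685·31739
1 = −15685·166323 + 38768·67292
1 = 38768·233615 − 54453·166323
So 166323·(-54453) ≡ 1 (mod 233615), giving 166323⁻¹ ≡ 179162.
x ≡ 166323⁻¹·197800 ≡ 179162·197800 ≡ 16175 (mod 233615).

16175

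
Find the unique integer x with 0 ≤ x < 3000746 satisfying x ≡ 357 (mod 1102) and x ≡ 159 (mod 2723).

452177

Write x = 357 + 1102·k. Then 1102·k ≡ 159 − 357 ≡ 2525 (mod 2723).
Need 1102⁻¹ mod 2723. Extended Euclid on (2723, 1102):
2723 = 2*1102 + 519
1102 = 2*519 + 64
519 = 8*64 + 7
64 = 9*7 + 1
7 = 7*1 + 0
Back-substitute:
1 = 64 − 9·7
1 = −9·519 + 73·64
1 = 73·1102 − 155·519
1 = −155·2723 + 383·1102
1102⁻¹ ≡ 383 (mod 2723), so k ≡ 383·2525 ≡ 410 (mod 2723).
x = 357 + 1102·410 = 452177.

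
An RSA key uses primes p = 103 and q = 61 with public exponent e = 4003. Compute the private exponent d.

4027

φ(n) = (p−1)(q−1) = 102·60 = 6120.
Need d with 4003·d ≡ 1 (mod 6120). Apply the extended Euclidean algorithm:
6120 = 1·4003 + 2117
4003 = 1·2117 + 1886
2117 = 1·1886 + 231
1886 = 8·231 + 38
231 = 6·38 + 3
38 = 12·3 + 2
3 = 1·2 + 1
2 = 2·1 + 0
Back-substitute:
1 = 3 − 2
1 = −38 + 13·3
1 = 13·231 − 79·38
1 = −79·1886 + 645·231
1 = 645·2117 − 724·1886
1 = −724·4003 + 1369·2117
1 = 1369·6120 − 2093·4003
So 4003·(-2093) ≡ 1 (mod 6120), hence d ≡ -2093 ≡ 4027 (mod 6120).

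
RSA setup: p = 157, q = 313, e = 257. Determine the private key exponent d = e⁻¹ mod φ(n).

23105

φ(n) = (p−1)(q−1) = 156·312 = 48672.
Need d with 257·d ≡ 1 (mod 48672). Apply the extended Euclidean algorithm:
48672 = 189×257 + 99
257 = 2×99 + 59
99 = 1×59 + 40
59 = 1×40 + 19
40 = 2×19 + 2
19 = 9×2 + 1
2 = 2×1 + 0
Back-substitute:
1 = 19 − 9·2
1 = −9·40 + 19·19
1 = 19·59 − 28·40
1 = −28·99 + 47·59
1 = 47·257 − 122·99
1 = −122·48672 + 23105·257
So 257·23105 ≡ 1 (mod 48672), hence d = 23105.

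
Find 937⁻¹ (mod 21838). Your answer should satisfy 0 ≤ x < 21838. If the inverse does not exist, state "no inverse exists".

2587

Run Euclid on (21838, 937):
21838 = 23×937 + 287
937 = 3×287 + 76
287 = 3×76 + 59
76 = 1×59 + 17
59 = 3×17 + 8
17 = 2×8 + 1
8 = 8×1 + 0
gcd = 1, so the inverse exists. Back-substitute:
1 = 17 − 2·8
1 = −2·59 + 7·17
1 = 7·76 − 9·59
1 = −9·287 + 34·76
1 = 34·937 − 111·287
1 = −111·21838 + 2587·937
So 937·2587 ≡ 1 (mod 21838).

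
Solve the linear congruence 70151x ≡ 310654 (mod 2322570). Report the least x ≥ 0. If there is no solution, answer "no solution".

First find gcd(70151, 2322570):
2322570 = 33·70151 + 7587
70151 = 9·7587 + 1868
7587 = 4·1868 + 115
1868 = 16·115 + 28
115 = 4·28 + 3
28 = 9·3 + 1
3 = 3·1 + 0
gcd = 1, so a unique solution mod 2322570 exists.
Back-substitute for the Bézout coefficients:
1 = 28 − 9·3
1 = −9·115 + 37·28
1 = 37·1868 − 601·115
1 = −601·7587 + 2441·1868
1 = 2441·70151 − 22570·7587
1 = −22570·2322570 + 747251·70151
So 70151·(747251) ≡ 1 (mod 2322570), giving 70151⁻¹ ≡ 747251.
x ≡ 70151⁻¹·310654 ≡ 747251·310654 ≡ 285794 (mod 2322570).

285794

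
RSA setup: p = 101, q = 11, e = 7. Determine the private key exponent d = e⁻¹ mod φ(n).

143

φ(n) = (p−1)(q−1) = 100·10 = 1000.
Need d with 7·d ≡ 1 (mod 1000). Apply the extended Euclidean algorithm:
1000 = 142*7 + 6
7 = 1*6 + 1
6 = 6*1 + 0
Back-substitute:
1 = 7 − 6
1 = −1000 + 143·7
So 7·143 ≡ 1 (mod 1000), hence d = 143.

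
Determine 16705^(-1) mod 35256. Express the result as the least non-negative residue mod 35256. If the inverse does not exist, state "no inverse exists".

Euclidean algorithm on 35256, 16705:
35256 = 2*16705 + 1846
16705 = 9*1846 + 91
1846 = 20*91 + 26
91 = 3*26 + 13
26 = 2*13 + 0
The gcd is 13, not 1, hence no inverse exists.

no inverse exists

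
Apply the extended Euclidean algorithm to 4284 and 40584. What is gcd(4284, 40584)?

12

Apply Euclid's algorithm to 40584 and 4284:
40584 = 9·4284 + 2028
4284 = 2·2028 + 228
2028 = 8·228 + 204
228 = 1·204 + 24
204 = 8·24 + 12
24 = 2·12 + 0
gcd(4284, 40584) = 12.
Express as a combination:
12 = 204 − 8·24
12 = −8·228 + 9·204
12 = 9·2028 − 80·228
12 = −80·4284 + 169·2028
12 = 169·40584 − 1601·4284
So 12 = (169)·40584 + (-1601)·4284.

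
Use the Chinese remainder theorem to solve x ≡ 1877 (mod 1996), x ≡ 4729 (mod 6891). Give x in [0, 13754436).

Write x = 1877 + 1996·k. Then 1996·k ≡ 4729 − 1877 ≡ 2852 (mod 6891).
Need 1996⁻¹ mod 6891. Extended Euclid on (6891, 1996):
6891 = 3·1996 + 903
1996 = 2·903 + 190
903 = 4·190 + 143
190 = 1·143 + 47
143 = 3·47 + 2
47 = 23·2 + 1
2 = 2·1 + 0
Back-substitute:
1 = 47 − 23·2
1 = −23·143 + 70·47
1 = 70·190 − 93·143
1 = −93·903 + 442·190
1 = 442·1996 − 977·903
1 = −977·6891 + 3373·1996
1996⁻¹ ≡ 3373 (mod 6891), so k ≡ 3373·2852 ≡ 6851 (mod 6891).
x = 1877 + 1996·6851 = 13676473.

13676473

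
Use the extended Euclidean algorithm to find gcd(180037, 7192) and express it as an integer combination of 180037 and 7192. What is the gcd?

1

Apply Euclid's algorithm to 180037 and 7192:
180037 = 25×7192 + 237
7192 = 30×237 + 82
237 = 2×82 + 73
82 = 1×73 + 9
73 = 8×9 + 1
9 = 9×1 + 0
gcd(180037, 7192) = 1.
Back-substituting:
1 = 73 − 8·9
1 = −8·82 + 9·73
1 = 9·237 − 26·82
1 = −26·7192 + 789·237
1 = 789·180037 − 19751·7192
So 1 = (789)·180037 + (-19751)·7192.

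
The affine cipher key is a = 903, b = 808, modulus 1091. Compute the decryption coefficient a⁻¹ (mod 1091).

Extended Euclidean algorithm:
1091 = 1·903 + 188
903 = 4·188 + 151
188 = 1·151 + 37
151 = 4·37 + 3
37 = 12·3 + 1
3 = 3·1 + 0
Since gcd(903, 1091) = 1, back-substitute to write 1 as a combination:
1 = 37 − 12·3
1 = −12·151 + 49·37
1 = 49·188 − 61·151
1 = −61·903 + 293·188
1 = 293·1091 − 354·903
Thus 903·(-354) ≡ 1 (mod 1091); reducing, -354 mod 1091 = 737.

737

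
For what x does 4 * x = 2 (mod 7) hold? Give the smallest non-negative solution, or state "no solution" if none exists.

First find gcd(4, 7):
7 = 1×4 + 3
4 = 1×3 + 1
3 = 3×1 + 0
gcd = 1, so a unique solution mod 7 exists.
Back-substitute for the Bézout coefficients:
1 = 4 − 3
1 = −7 + 2·4
So 4·(2) ≡ 1 (mod 7), giving 4⁻¹ ≡ 2.
x ≡ 4⁻¹·2 ≡ 2·2 ≡ 4 (mod 7).

4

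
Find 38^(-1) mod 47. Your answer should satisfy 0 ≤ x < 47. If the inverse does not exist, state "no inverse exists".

Run Euclid on (47, 38):
47 = 1*38 + 9
38 = 4*9 + 2
9 = 4*2 + 1
2 = 2*1 + 0
Since gcd(38, 47) = 1, back-substitute to write 1 as a combination:
1 = 9 − 4·2
1 = −4·38 + 17·9
1 = 17·47 − 21·38
Thus 38·(-21) ≡ 1 (mod 47); reducing, -21 mod 47 = 26.

26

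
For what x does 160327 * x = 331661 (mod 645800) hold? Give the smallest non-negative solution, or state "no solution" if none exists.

491243

First find gcd(160327, 645800):
645800 = 4*160327 + 4492
160327 = 35*4492 + 3107
4492 = 1*3107 + 1385
3107 = 2*1385 + 337
1385 = 4*337 + 37
337 = 9*37 + 4
37 = 9*4 + 1
4 = 4*1 + 0
gcd = 1, so a unique solution mod 645800 exists.
Back-substitute for the Bézout coefficients:
1 = 37 − 9·4
1 = −9·337 + 82·37
1 = 82·1385 − 337·337
1 = −337·3107 + 756·1385
1 = 756·4492 − 1093·3107
1 = −1093·160327 + 39011·4492
1 = 39011·645800 − 157137·160327
So 160327·(-157137) ≡ 1 (mod 645800), giving 160327⁻¹ ≡ 488663.
x ≡ 160327⁻¹·331661 ≡ 488663·331661 ≡ 491243 (mod 645800).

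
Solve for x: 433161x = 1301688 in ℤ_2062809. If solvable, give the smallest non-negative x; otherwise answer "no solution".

206993

First find gcd(433161, 2062809):
2062809 = 4*433161 + 330165
433161 = 1*330165 + 102996
330165 = 3*102996 + 21177
102996 = 4*21177 + 18288
21177 = 1*18288 + 2889
18288 = 6*2889 + 954
2889 = 3*954 + 27
954 = 35*27 + 9
27 = 3*9 + 0
gcd = 9 and 9 | 1301688, so solutions exist. Divide through by 9: 48129x ≡ 144632 (mod 229201).
Now find 48129⁻¹ mod 229201:
229201 = 4×48129 + 36685
48129 = 1×36685 + 11444
36685 = 3×11444 + 2353
11444 = 4×2353 + 2032
2353 = 1×2032 + 321
2032 = 6×321 + 106
321 = 3×106 + 3
106 = 35×3 + 1
3 = 3×1 + 0
Back-substitute:
1 = 106 − 35·3
1 = −35·321 + 106·106
1 = 106·2032 − 671·321
1 = −671·2353 + 777·2032
1 = 777·11444 − 3779·2353
1 = −3779·36685 + 12114·11444
1 = 12114·48129 − 15893·36685
1 = −15893·229201 + 75686·48129
So 48129⁻¹ ≡ 75686 (mod 229201).
Then x ≡ 75686·144632 ≡ 206993 (mod 229201); the smallest non-negative solution is x = 206993.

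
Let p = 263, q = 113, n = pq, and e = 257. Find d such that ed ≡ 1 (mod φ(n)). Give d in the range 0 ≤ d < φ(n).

18497

φ(n) = (p−1)(q−1) = 262·112 = 29344.
Need d with 257·d ≡ 1 (mod 29344). Apply the extended Euclidean algorithm:
29344 = 114*257 + 46
257 = 5*46 + 27
46 = 1*27 + 19
27 = 1*19 + 8
19 = 2*8 + 3
8 = 2*3 + 2
3 = 1*2 + 1
2 = 2*1 + 0
Back-substitute:
1 = 3 − 2
1 = −8 + 3·3
1 = 3·19 − 7·8
1 = −7·27 + 10·19
1 = 10·46 − 17·27
1 = −17·257 + 95·46
1 = 95·29344 − 10847·257
So 257·(-10847) ≡ 1 (mod 29344), hence d ≡ -10847 ≡ 18497 (mod 29344).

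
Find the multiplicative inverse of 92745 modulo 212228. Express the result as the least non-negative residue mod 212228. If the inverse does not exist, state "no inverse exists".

100669

Extended Euclidean algorithm:
212228 = 2·92745 + 26738
92745 = 3·26738 + 12531
26738 = 2·12531 + 1676
12531 = 7·1676 + 799
1676 = 2·799 + 78
799 = 10·78 + 19
78 = 4·19 + 2
19 = 9·2 + 1
2 = 2·1 + 0
The gcd is 1. Working backward:
1 = 19 − 9·2
1 = −9·78 + 37·19
1 = 37·799 − 379·78
1 = −379·1676 + 795·799
1 = 795·12531 − 5944·1676
1 = −5944·26738 + 12683·12531
1 = 12683·92745 − 43993·26738
1 = −43993·212228 + 100669·92745
So 92745·100669 ≡ 1 (mod 212228).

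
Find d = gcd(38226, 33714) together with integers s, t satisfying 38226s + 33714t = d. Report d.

6

Apply Euclid's algorithm to 38226 and 33714:
38226 = 1·33714 + 4512
33714 = 7·4512 + 2130
4512 = 2·2130 + 252
2130 = 8·252 + 114
252 = 2·114 + 24
114 = 4·24 + 18
24 = 1·18 + 6
18 = 3·6 + 0
gcd(38226, 33714) = 6.
Back-substituting:
6 = 24 − 18
6 = −114 + 5·24
6 = 5·252 − 11·114
6 = −11·2130 + 93·252
6 = 93·4512 − 197·2130
6 = −197·33714 + 1472·4512
6 = 1472·38226 − 1669·33714
So 6 = (1472)·38226 + (-1669)·33714.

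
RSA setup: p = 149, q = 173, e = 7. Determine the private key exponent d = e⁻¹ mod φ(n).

18183

φ(n) = (p−1)(q−1) = 148·172 = 25456.
Need d with 7·d ≡ 1 (mod 25456). Apply the extended Euclidean algorithm:
25456 = 3636*7 + 4
7 = 1*4 + 3
4 = 1*3 + 1
3 = 3*1 + 0
Back-substitute:
1 = 4 − 3
1 = −7 + 2·4
1 = 2·25456 − 7273·7
So 7·(-7273) ≡ 1 (mod 25456), hence d ≡ -7273 ≡ 18183 (mod 25456).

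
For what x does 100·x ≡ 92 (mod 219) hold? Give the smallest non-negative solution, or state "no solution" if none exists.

71

First find gcd(100, 219):
219 = 2*100 + 19
100 = 5*19 + 5
19 = 3*5 + 4
5 = 1*4 + 1
4 = 4*1 + 0
gcd = 1, so a unique solution mod 219 exists.
Back-substitute for the Bézout coefficients:
1 = 5 − 4
1 = −19 + 4·5
1 = 4·100 − 21·19
1 = −21·219 + 46·100
So 100·(46) ≡ 1 (mod 219), giving 100⁻¹ ≡ 46.
x ≡ 100⁻¹·92 ≡ 46·92 ≡ 71 (mod 219).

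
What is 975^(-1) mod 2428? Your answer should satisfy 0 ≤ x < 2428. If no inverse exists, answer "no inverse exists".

767

Extended Euclidean algorithm:
2428 = 2·975 + 478
975 = 2·478 + 19
478 = 25·19 + 3
19 = 6·3 + 1
3 = 3·1 + 0
The gcd is 1. Working backward:
1 = 19 − 6·3
1 = −6·478 + 151·19
1 = 151·975 − 308·478
1 = −308·2428 + 767·975
So 975·767 ≡ 1 (mod 2428).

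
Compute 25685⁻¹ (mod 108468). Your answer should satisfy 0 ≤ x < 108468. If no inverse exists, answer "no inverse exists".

75689

Run Euclid on (108468, 25685):
108468 = 4×25685 + 5728
25685 = 4×5728 + 2773
5728 = 2×2773 + 182
2773 = 15×182 + 43
182 = 4×43 + 10
43 = 4×10 + 3
10 = 3×3 + 1
3 = 3×1 + 0
gcd = 1, so the inverse exists. Back-substitute:
1 = 10 − 3·3
1 = −3·43 + 13·10
1 = 13·182 − 55·43
1 = −55·2773 + 838·182
1 = 838·5728 − 1731·2773
1 = −1731·25685 + 7762·5728
1 = 7762·108468 − 32779·25685
So 25685·(-32779) ≡ 1 (mod 108468), and -32779 ≡ 75689 (mod 108468).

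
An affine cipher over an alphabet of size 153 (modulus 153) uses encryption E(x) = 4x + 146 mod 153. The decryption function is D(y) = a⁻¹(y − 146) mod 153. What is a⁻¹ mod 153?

115

Extended Euclidean algorithm:
153 = 38·4 + 1
4 = 4·1 + 0
gcd = 1, so the inverse exists. Back-substitute:
1 = 153 − 38·4
So 4·(-38) ≡ 1 (mod 153), and -38 ≡ 115 (mod 153).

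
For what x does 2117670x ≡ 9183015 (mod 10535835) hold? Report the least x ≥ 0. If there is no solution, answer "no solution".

142917

First find gcd(2117670, 10535835):
10535835 = 4×2117670 + 2065155
2117670 = 1×2065155 + 52515
2065155 = 39×52515 + 17070
52515 = 3×17070 + 1305
17070 = 13×1305 + 105
1305 = 12×105 + 45
105 = 2×45 + 15
45 = 3×15 + 0
gcd = 15 and 15 | 9183015, so solutions exist. Divide through by 15: 141178x ≡ 612201 (mod 702389).
Now find 141178⁻¹ mod 702389:
702389 = 4×141178 + 137677
141178 = 1×137677 + 3501
137677 = 39×3501 + 1138
3501 = 3×1138 + 87
1138 = 13×87 + 7
87 = 12×7 + 3
7 = 2×3 + 1
3 = 3×1 + 0
Back-substitute:
1 = 7 − 2·3
1 = −2·87 + 25·7
1 = 25·1138 − 327·87
1 = −327·3501 + 1006·1138
1 = 1006·137677 − 39561·3501
1 = −39561·141178 + 40567·137677
1 = 40567·702389 − 201829·141178
So 141178·(-201829) ≡ 1 (mod 702389), i.e. 141178⁻¹ ≡ 500560.
Then x ≡ 500560·612201 ≡ 142917 (mod 702389); the smallest non-negative solution is x = 142917.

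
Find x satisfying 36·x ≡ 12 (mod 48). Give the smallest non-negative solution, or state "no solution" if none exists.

First find gcd(36, 48):
48 = 1×36 + 12
36 = 3×12 + 0
gcd = 12 and 12 | 12, so solutions exist. Divide through by 12: 3x ≡ 1 (mod 4).
Now find 3⁻¹ mod 4:
4 = 1·3 + 1
3 = 3·1 + 0
Back-substitute:
1 = 4 − 3
So 3·(-1) ≡ 1 (mod 4), i.e. 3⁻¹ ≡ 3.
Then x ≡ 3·1 ≡ 3 (mod 4); the smallest non-negative solution is x = 3.

3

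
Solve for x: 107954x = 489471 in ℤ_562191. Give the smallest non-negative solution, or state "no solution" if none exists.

gcd(107954, 562191):
562191 = 5·107954 + 22421
107954 = 4·22421 + 18270
22421 = 1·18270 + 4151
18270 = 4·4151 + 1666
4151 = 2·1666 + 819
1666 = 2·819 + 28
819 = 29·28 + 7
28 = 4·7 + 0
gcd = 7, but 7 ∤ 489471, so the congruence has no solution.

no solution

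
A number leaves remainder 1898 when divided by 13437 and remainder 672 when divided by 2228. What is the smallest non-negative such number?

5403572

Write x = 1898 + 13437·k. Then 13437·k ≡ 672 − 1898 ≡ 1002 (mod 2228).
Need 13437⁻¹ mod 2228. Extended Euclid on (2228, 69):
2228 = 32·69 + 20
69 = 3·20 + 9
20 = 2·9 + 2
9 = 4·2 + 1
2 = 2·1 + 0
Back-substitute:
1 = 9 − 4·2
1 = −4·20 + 9·9
1 = 9·69 − 31·20
1 = −31·2228 + 1001·69
13437⁻¹ ≡ 1001 (mod 2228), so k ≡ 1001·1002 ≡ 402 (mod 2228).
x = 1898 + 13437·402 = 5403572.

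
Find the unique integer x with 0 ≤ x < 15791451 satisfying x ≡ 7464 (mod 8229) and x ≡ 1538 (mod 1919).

15025389

Write x = 7464 + 8229·k. Then 8229·k ≡ 1538 − 7464 ≡ 1750 (mod 1919).
Need 8229⁻¹ mod 1919. Extended Euclid on (1919, 553):
1919 = 3*553 + 260
553 = 2*260 + 33
260 = 7*33 + 29
33 = 1*29 + 4
29 = 7*4 + 1
4 = 4*1 + 0
Back-substitute:
1 = 29 − 7·4
1 = −7·33 + 8·29
1 = 8·260 − 63·33
1 = −63·553 + 134·260
1 = 134·1919 − 465·553
8229⁻¹ ≡ 1454 (mod 1919), so k ≡ 1454·1750 ≡ 1825 (mod 1919).
x = 7464 + 8229·1825 = 15025389.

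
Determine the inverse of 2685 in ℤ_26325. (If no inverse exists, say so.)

Euclidean algorithm on 26325, 2685:
26325 = 9*2685 + 2160
2685 = 1*2160 + 525
2160 = 4*525 + 60
525 = 8*60 + 45
60 = 1*45 + 15
45 = 3*15 + 0
The gcd is 15, not 1, hence no inverse exists.

no inverse exists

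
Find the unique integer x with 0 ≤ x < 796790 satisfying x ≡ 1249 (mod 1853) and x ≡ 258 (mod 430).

Write x = 1249 + 1853·k. Then 1853·k ≡ 258 − 1249 ≡ 299 (mod 430).
Need 1853⁻¹ mod 430. Extended Euclid on (430, 133):
430 = 3×133 + 31
133 = 4×31 + 9
31 = 3×9 + 4
9 = 2×4 + 1
4 = 4×1 + 0
Back-substitute:
1 = 9 − 2·4
1 = −2·31 + 7·9
1 = 7·133 − 30·31
1 = −30·430 + 97·133
1853⁻¹ ≡ 97 (mod 430), so k ≡ 97·299 ≡ 193 (mod 430).
x = 1249 + 1853·193 = 358878.

358878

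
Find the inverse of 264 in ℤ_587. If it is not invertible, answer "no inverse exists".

189

gcd(587, 264) by repeated division:
587 = 2·264 + 59
264 = 4·59 + 28
59 = 2·28 + 3
28 = 9·3 + 1
3 = 3·1 + 0
gcd = 1, so the inverse exists. Back-substitute:
1 = 28 − 9·3
1 = −9·59 + 19·28
1 = 19·264 − 85·59
1 = −85·587 + 189·264
So 264·189 ≡ 1 (mod 587).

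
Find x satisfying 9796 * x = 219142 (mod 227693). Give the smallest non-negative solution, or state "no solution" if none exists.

45812

First find gcd(9796, 227693):
227693 = 23·9796 + 2385
9796 = 4·2385 + 256
2385 = 9·256 + 81
256 = 3·81 + 13
81 = 6·13 + 3
13 = 4·3 + 1
3 = 3·1 + 0
gcd = 1, so a unique solution mod 227693 exists.
Back-substitute for the Bézout coefficients:
1 = 13 − 4·3
1 = −4·81 + 25·13
1 = 25·256 − 79·81
1 = −79·2385 + 736·256
1 = 736·9796 − 3023·2385
1 = −3023·227693 + 70265·9796
So 9796·(70265) ≡ 1 (mod 227693), giving 9796⁻¹ ≡ 70265.
x ≡ 9796⁻¹·219142 ≡ 70265·219142 ≡ 45812 (mod 227693).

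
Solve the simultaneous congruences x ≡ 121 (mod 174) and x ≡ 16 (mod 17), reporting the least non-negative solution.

2209

Write x = 121 + 174·k. Then 174·k ≡ 16 − 121 ≡ 14 (mod 17).
Need 174⁻¹ mod 17. Extended Euclid on (17, 4):
17 = 4·4 + 1
4 = 4·1 + 0
Back-substitute:
1 = 17 − 4·4
174⁻¹ ≡ 13 (mod 17), so k ≡ 13·14 ≡ 12 (mod 17).
x = 121 + 174·12 = 2209.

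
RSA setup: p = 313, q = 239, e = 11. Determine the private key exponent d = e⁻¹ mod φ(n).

φ(n) = (p−1)(q−1) = 312·238 = 74256.
Need d with 11·d ≡ 1 (mod 74256). Apply the extended Euclidean algorithm:
74256 = 6750×11 + 6
11 = 1×6 + 5
6 = 1×5 + 1
5 = 5×1 + 0
Back-substitute:
1 = 6 − 5
1 = −11 + 2·6
1 = 2·74256 − 13501·11
So 11·(-13501) ≡ 1 (mod 74256), hence d ≡ -13501 ≡ 60755 (mod 74256).

60755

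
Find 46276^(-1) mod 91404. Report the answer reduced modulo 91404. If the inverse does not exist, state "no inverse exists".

Compute gcd(46276, 91404):
91404 = 1×46276 + 45128
46276 = 1×45128 + 1148
45128 = 39×1148 + 356
1148 = 3×356 + 80
356 = 4×80 + 36
80 = 2×36 + 8
36 = 4×8 + 4
8 = 2×4 + 0
Since gcd = 4 > 1, 46276 is not a unit mod 91404.

no inverse exists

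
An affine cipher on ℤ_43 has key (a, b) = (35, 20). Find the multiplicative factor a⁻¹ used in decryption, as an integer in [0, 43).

gcd(43, 35) by repeated division:
43 = 1·35 + 8
35 = 4·8 + 3
8 = 2·3 + 2
3 = 1·2 + 1
2 = 2·1 + 0
Since gcd(35, 43) = 1, back-substitute to write 1 as a combination:
1 = 3 − 2
1 = −8 + 3·3
1 = 3·35 − 13·8
1 = −13·43 + 16·35
So 35·16 ≡ 1 (mod 43).

16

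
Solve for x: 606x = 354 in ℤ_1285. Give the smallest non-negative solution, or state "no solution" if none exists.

624

First find gcd(606, 1285):
1285 = 2*606 + 73
606 = 8*73 + 22
73 = 3*22 + 7
22 = 3*7 + 1
7 = 7*1 + 0
gcd = 1, so a unique solution mod 1285 exists.
Back-substitute for the Bézout coefficients:
1 = 22 − 3·7
1 = −3·73 + 10·22
1 = 10·606 − 83·73
1 = −83·1285 + 176·606
So 606·(176) ≡ 1 (mod 1285), giving 606⁻¹ ≡ 176.
x ≡ 606⁻¹·354 ≡ 176·354 ≡ 624 (mod 1285).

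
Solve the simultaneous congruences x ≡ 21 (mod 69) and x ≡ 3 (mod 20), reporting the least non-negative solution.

Write x = 21 + 69·k. Then 69·k ≡ 3 − 21 ≡ 2 (mod 20).
Need 69⁻¹ mod 20. Extended Euclid on (20, 9):
20 = 2*9 + 2
9 = 4*2 + 1
2 = 2*1 + 0
Back-substitute:
1 = 9 − 4·2
1 = −4·20 + 9·9
69⁻¹ ≡ 9 (mod 20), so k ≡ 9·2 ≡ 18 (mod 20).
x = 21 + 69·18 = 1263.

1263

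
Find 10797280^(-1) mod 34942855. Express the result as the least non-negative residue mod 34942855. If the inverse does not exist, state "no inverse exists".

Euclidean algorithm on 34942855, 10797280:
34942855 = 3*10797280 + 2551015
10797280 = 4*2551015 + 593220
2551015 = 4*593220 + 178135
593220 = 3*178135 + 58815
178135 = 3*58815 + 1690
58815 = 34*1690 + 1355
1690 = 1*1355 + 335
1355 = 4*335 + 15
335 = 22*15 + 5
15 = 3*5 + 0
gcd(10797280, 34942855) = 5 ≠ 1, so 10797280 has no multiplicative inverse modulo 34942855.

no inverse exists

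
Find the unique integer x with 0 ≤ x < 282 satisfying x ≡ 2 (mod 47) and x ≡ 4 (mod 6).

190

Write x = 2 + 47·k. Then 47·k ≡ 4 − 2 ≡ 2 (mod 6).
Need 47⁻¹ mod 6. Extended Euclid on (6, 5):
6 = 1×5 + 1
5 = 5×1 + 0
Back-substitute:
1 = 6 − 5
47⁻¹ ≡ 5 (mod 6), so k ≡ 5·2 ≡ 4 (mod 6).
x = 2 + 47·4 = 190.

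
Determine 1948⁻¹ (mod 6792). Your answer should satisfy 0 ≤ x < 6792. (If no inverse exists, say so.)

Compute gcd(1948, 6792):
6792 = 3·1948 + 948
1948 = 2·948 + 52
948 = 18·52 + 12
52 = 4·12 + 4
12 = 3·4 + 0
gcd(1948, 6792) = 4 ≠ 1, so 1948 has no multiplicative inverse modulo 6792.

no inverse exists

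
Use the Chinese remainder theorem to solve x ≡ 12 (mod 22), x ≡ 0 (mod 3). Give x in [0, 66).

12

Write x = 12 + 22·k. Then 22·k ≡ 0 − 12 ≡ 0 (mod 3).
Need 22⁻¹ mod 3. Extended Euclid on (3, 1):
3 = 3·1 + 0
22⁻¹ ≡ 1 (mod 3), so k ≡ 1·0 ≡ 0 (mod 3).
x = 12 + 22·0 = 12.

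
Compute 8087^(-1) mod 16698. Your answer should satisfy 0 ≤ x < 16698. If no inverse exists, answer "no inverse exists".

Extended Euclidean algorithm:
16698 = 2×8087 + 524
8087 = 15×524 + 227
524 = 2×227 + 70
227 = 3×70 + 17
70 = 4×17 + 2
17 = 8×2 + 1
2 = 2×1 + 0
The gcd is 1. Working backward:
1 = 17 − 8·2
1 = −8·70 + 33·17
1 = 33·227 − 107·70
1 = −107·524 + 247·227
1 = 247·8087 − 3812·524
1 = −3812·16698 + 7871·8087
So 8087·7871 ≡ 1 (mod 16698).

7871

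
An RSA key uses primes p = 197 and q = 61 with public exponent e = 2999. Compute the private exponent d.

φ(n) = (p−1)(q−1) = 196·60 = 11760.
Need d with 2999·d ≡ 1 (mod 11760). Apply the extended Euclidean algorithm:
11760 = 3×2999 + 2763
2999 = 1×2763 + 236
2763 = 11×236 + 167
236 = 1×167 + 69
167 = 2×69 + 29
69 = 2×29 + 11
29 = 2×11 + 7
11 = 1×7 + 4
7 = 1×4 + 3
4 = 1×3 + 1
3 = 3×1 + 0
Back-substitute:
1 = 4 − 3
1 = −7 + 2·4
1 = 2·11 − 3·7
1 = −3·29 + 8·11
1 = 8·69 − 19·29
1 = −19·167 + 46·69
1 = 46·236 − 65·167
1 = −65·2763 + 761·236
1 = 761·2999 − 826·2763
1 = −826·11760 + 3239·2999
So 2999·3239 ≡ 1 (mod 11760), hence d = 3239.

3239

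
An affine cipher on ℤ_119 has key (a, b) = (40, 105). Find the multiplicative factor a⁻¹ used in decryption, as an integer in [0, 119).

Run Euclid on (119, 40):
119 = 2·40 + 39
40 = 1·39 + 1
39 = 39·1 + 0
Since gcd(40, 119) = 1, back-substitute to write 1 as a combination:
1 = 40 − 39
1 = −119 + 3·40
So 40·3 ≡ 1 (mod 119).

3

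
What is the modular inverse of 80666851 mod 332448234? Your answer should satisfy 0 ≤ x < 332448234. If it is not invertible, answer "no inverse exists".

Run Euclid on (332448234, 80666851):
332448234 = 4*80666851 + 9780830
80666851 = 8*9780830 + 2420211
9780830 = 4*2420211 + 99986
2420211 = 24*99986 + 20547
99986 = 4*20547 + 17798
20547 = 1*17798 + 2749
17798 = 6*2749 + 1304
2749 = 2*1304 + 141
1304 = 9*141 + 35
141 = 4*35 + 1
35 = 35*1 + 0
The gcd is 1. Working backward:
1 = 141 − 4·35
1 = −4·1304 + 37·141
1 = 37·2749 − 78·1304
1 = −78·17798 + 505·2749
1 = 505·20547 − 583·17798
1 = −583·99986 + 2837·20547
1 = 2837·2420211 − 68671·99986
1 = −68671·9780830 + 277521·2420211
1 = 277521·80666851 − 2288839·9780830
1 = −2288839·332448234 + 9432877·80666851
So 80666851·9432877 ≡ 1 (mod 332448234).

9432877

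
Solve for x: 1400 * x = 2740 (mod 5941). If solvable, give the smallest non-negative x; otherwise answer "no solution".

First find gcd(1400, 5941):
5941 = 4*1400 + 341
1400 = 4*341 + 36
341 = 9*36 + 17
36 = 2*17 + 2
17 = 8*2 + 1
2 = 2*1 + 0
gcd = 1, so a unique solution mod 5941 exists.
Back-substitute for the Bézout coefficients:
1 = 17 − 8·2
1 = −8·36 + 17·17
1 = 17·341 − 161·36
1 = −161·1400 + 661·341
1 = 661·5941 − 2805·1400
So 1400·(-2805) ≡ 1 (mod 5941), giving 1400⁻¹ ≡ 3136.
x ≡ 1400⁻¹·2740 ≡ 3136·2740 ≡ 1954 (mod 5941).

1954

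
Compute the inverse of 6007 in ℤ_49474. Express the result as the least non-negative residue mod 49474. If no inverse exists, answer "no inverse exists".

10781

Apply the Euclidean algorithm to 49474 and 6007:
49474 = 8×6007 + 1418
6007 = 4×1418 + 335
1418 = 4×335 + 78
335 = 4×78 + 23
78 = 3×23 + 9
23 = 2×9 + 5
9 = 1×5 + 4
5 = 1×4 + 1
4 = 4×1 + 0
gcd = 1, so the inverse exists. Back-substitute:
1 = 5 − 4
1 = −9 + 2·5
1 = 2·23 − 5·9
1 = −5·78 + 17·23
1 = 17·335 − 73·78
1 = −73·1418 + 309·335
1 = 309·6007 − 1309·1418
1 = −1309·49474 + 10781·6007
So 6007·10781 ≡ 1 (mod 49474).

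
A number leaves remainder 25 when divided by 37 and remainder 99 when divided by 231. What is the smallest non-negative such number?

99

Write x = 25 + 37·k. Then 37·k ≡ 99 − 25 ≡ 74 (mod 231).
Need 37⁻¹ mod 231. Extended Euclid on (231, 37):
231 = 6*37 + 9
37 = 4*9 + 1
9 = 9*1 + 0
Back-substitute:
1 = 37 − 4·9
1 = −4·231 + 25·37
37⁻¹ ≡ 25 (mod 231), so k ≡ 25·74 ≡ 2 (mod 231).
x = 25 + 37·2 = 99.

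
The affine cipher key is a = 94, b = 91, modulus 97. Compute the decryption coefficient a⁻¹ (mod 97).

Run Euclid on (97, 94):
97 = 1·94 + 3
94 = 31·3 + 1
3 = 3·1 + 0
The gcd is 1. Working backward:
1 = 94 − 31·3
1 = −31·97 + 32·94
So 94·32 ≡ 1 (mod 97).

32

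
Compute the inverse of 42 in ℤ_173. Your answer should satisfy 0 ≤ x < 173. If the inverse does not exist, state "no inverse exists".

103

gcd(173, 42) by repeated division:
173 = 4·42 + 5
42 = 8·5 + 2
5 = 2·2 + 1
2 = 2·1 + 0
Since gcd(42, 173) = 1, back-substitute to write 1 as a combination:
1 = 5 − 2·2
1 = −2·42 + 17·5
1 = 17·173 − 70·42
So 42·(-70) ≡ 1 (mod 173), and -70 ≡ 103 (mod 173).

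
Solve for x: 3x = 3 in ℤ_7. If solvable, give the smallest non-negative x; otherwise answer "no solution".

First find gcd(3, 7):
7 = 2·3 + 1
3 = 3·1 + 0
gcd = 1, so a unique solution mod 7 exists.
Back-substitute for the Bézout coefficients:
1 = 7 − 2·3
So 3·(-2) ≡ 1 (mod 7), giving 3⁻¹ ≡ 5.
x ≡ 3⁻¹·3 ≡ 5·3 ≡ 1 (mod 7).

1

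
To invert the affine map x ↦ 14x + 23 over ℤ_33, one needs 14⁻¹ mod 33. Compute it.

26

Apply the Euclidean algorithm to 33 and 14:
33 = 2*14 + 5
14 = 2*5 + 4
5 = 1*4 + 1
4 = 4*1 + 0
The gcd is 1. Working backward:
1 = 5 − 4
1 = −14 + 3·5
1 = 3·33 − 7·14
So 14·(-7) ≡ 1 (mod 33), and -7 ≡ 26 (mod 33).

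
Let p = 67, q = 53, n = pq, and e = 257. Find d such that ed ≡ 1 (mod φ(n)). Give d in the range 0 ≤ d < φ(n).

641

φ(n) = (p−1)(q−1) = 66·52 = 3432.
Need d with 257·d ≡ 1 (mod 3432). Apply the extended Euclidean algorithm:
3432 = 13×257 + 91
257 = 2×91 + 75
91 = 1×75 + 16
75 = 4×16 + 11
16 = 1×11 + 5
11 = 2×5 + 1
5 = 5×1 + 0
Back-substitute:
1 = 11 − 2·5
1 = −2·16 + 3·11
1 = 3·75 − 14·16
1 = −14·91 + 17·75
1 = 17·257 − 48·91
1 = −48·3432 + 641·257
So 257·641 ≡ 1 (mod 3432), hence d = 641.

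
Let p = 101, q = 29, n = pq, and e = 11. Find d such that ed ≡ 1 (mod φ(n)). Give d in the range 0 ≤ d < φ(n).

φ(n) = (p−1)(q−1) = 100·28 = 2800.
Need d with 11·d ≡ 1 (mod 2800). Apply the extended Euclidean algorithm:
2800 = 254*11 + 6
11 = 1*6 + 5
6 = 1*5 + 1
5 = 5*1 + 0
Back-substitute:
1 = 6 − 5
1 = −11 + 2·6
1 = 2·2800 − 509·11
So 11·(-509) ≡ 1 (mod 2800), hence d ≡ -509 ≡ 2291 (mod 2800).

2291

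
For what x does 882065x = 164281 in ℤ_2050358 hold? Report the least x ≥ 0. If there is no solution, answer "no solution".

First find gcd(882065, 2050358):
2050358 = 2·882065 + 286228
882065 = 3·286228 + 23381
286228 = 12·23381 + 5656
23381 = 4·5656 + 757
5656 = 7·757 + 357
757 = 2·357 + 43
357 = 8·43 + 13
43 = 3·13 + 4
13 = 3·4 + 1
4 = 4·1 + 0
gcd = 1, so a unique solution mod 2050358 exists.
Back-substitute for the Bézout coefficients:
1 = 13 − 3·4
1 = −3·43 + 10·13
1 = 10·357 − 83·43
1 = −83·757 + 176·357
1 = 176·5656 − 1315·757
1 = −1315·23381 + 5436·5656
1 = 5436·286228 − 66547·23381
1 = −66547·882065 + 205077·286228
1 = 205077·2050358 − 476701·882065
So 882065·(-476701) ≡ 1 (mod 2050358), giving 882065⁻¹ ≡ 1573657.
x ≡ 882065⁻¹·164281 ≡ 1573657·164281 ≡ 506829 (mod 2050358).

506829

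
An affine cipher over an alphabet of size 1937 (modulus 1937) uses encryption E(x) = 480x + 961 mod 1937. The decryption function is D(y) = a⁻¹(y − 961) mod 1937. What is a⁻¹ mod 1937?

1481

gcd(1937, 480) by repeated division:
1937 = 4·480 + 17
480 = 28·17 + 4
17 = 4·4 + 1
4 = 4·1 + 0
Since gcd(480, 1937) = 1, back-substitute to write 1 as a combination:
1 = 17 − 4·4
1 = −4·480 + 113·17
1 = 113·1937 − 456·480
Hence 480⁻¹ ≡ -456 ≡ 1481 (mod 1937).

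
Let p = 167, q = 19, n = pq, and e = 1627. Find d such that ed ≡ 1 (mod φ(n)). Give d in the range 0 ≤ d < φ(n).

1831

φ(n) = (p−1)(q−1) = 166·18 = 2988.
Need d with 1627·d ≡ 1 (mod 2988). Apply the extended Euclidean algorithm:
2988 = 1·1627 + 1361
1627 = 1·1361 + 266
1361 = 5·266 + 31
266 = 8·31 + 18
31 = 1·18 + 13
18 = 1·13 + 5
13 = 2·5 + 3
5 = 1·3 + 2
3 = 1·2 + 1
2 = 2·1 + 0
Back-substitute:
1 = 3 − 2
1 = −5 + 2·3
1 = 2·13 − 5·5
1 = −5·18 + 7·13
1 = 7·31 − 12·18
1 = −12·266 + 103·31
1 = 103·1361 − 527·266
1 = −527·1627 + 630·1361
1 = 630·2988 − 1157·1627
So 1627·(-1157) ≡ 1 (mod 2988), hence d ≡ -1157 ≡ 1831 (mod 2988).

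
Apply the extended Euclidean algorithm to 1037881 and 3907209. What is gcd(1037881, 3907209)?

Euclidean algorithm:
3907209 = 3*1037881 + 793566
1037881 = 1*793566 + 244315
793566 = 3*244315 + 60621
244315 = 4*60621 + 1831
60621 = 33*1831 + 198
1831 = 9*198 + 49
198 = 4*49 + 2
49 = 24*2 + 1
2 = 2*1 + 0
gcd(1037881, 3907209) = 1.
Working backward:
1 = 49 − 24·2
1 = −24·198 + 97·49
1 = 97·1831 − 897·198
1 = −897·60621 + 29698·1831
1 = 29698·244315 − 119689·60621
1 = −119689·793566 + 388765·244315
1 = 388765·1037881 − 508454·793566
1 = −508454·3907209 + 1914127·1037881
So 1 = (-508454)·3907209 + (1914127)·1037881.

1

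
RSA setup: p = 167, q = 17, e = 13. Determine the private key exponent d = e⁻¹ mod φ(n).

φ(n) = (p−1)(q−1) = 166·16 = 2656.
Need d with 13·d ≡ 1 (mod 2656). Apply the extended Euclidean algorithm:
2656 = 204×13 + 4
13 = 3×4 + 1
4 = 4×1 + 0
Back-substitute:
1 = 13 − 3·4
1 = −3·2656 + 613·13
So 13·613 ≡ 1 (mod 2656), hence d = 613.

613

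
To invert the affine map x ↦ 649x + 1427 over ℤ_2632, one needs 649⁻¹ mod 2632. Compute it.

gcd(2632, 649) by repeated division:
2632 = 4·649 + 36
649 = 18·36 + 1
36 = 36·1 + 0
The gcd is 1. Working backward:
1 = 649 − 18·36
1 = −18·2632 + 73·649
So 649·73 ≡ 1 (mod 2632).

73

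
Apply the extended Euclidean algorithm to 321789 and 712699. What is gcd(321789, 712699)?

13

Repeated division:
712699 = 2*321789 + 69121
321789 = 4*69121 + 45305
69121 = 1*45305 + 23816
45305 = 1*23816 + 21489
23816 = 1*21489 + 2327
21489 = 9*2327 + 546
2327 = 4*546 + 143
546 = 3*143 + 117
143 = 1*117 + 26
117 = 4*26 + 13
26 = 2*13 + 0
gcd(321789, 712699) = 13.
Working backward:
13 = 117 − 4·26
13 = −4·143 + 5·117
13 = 5·546 − 19·143
13 = −19·2327 + 81·546
13 = 81·21489 − 748·2327
13 = −748·23816 + 829·21489
13 = 829·45305 − 1577·23816
13 = −1577·69121 + 2406·45305
13 = 2406·321789 − 11201·69121
13 = −11201·712699 + 24808·321789
So 13 = (-11201)·712699 + (24808)·321789.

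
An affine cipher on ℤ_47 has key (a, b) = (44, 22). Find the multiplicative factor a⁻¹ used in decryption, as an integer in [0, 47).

31

gcd(47, 44) by repeated division:
47 = 1×44 + 3
44 = 14×3 + 2
3 = 1×2 + 1
2 = 2×1 + 0
Since gcd(44, 47) = 1, back-substitute to write 1 as a combination:
1 = 3 − 2
1 = −44 + 15·3
1 = 15·47 − 16·44
Hence 44⁻¹ ≡ -16 ≡ 31 (mod 47).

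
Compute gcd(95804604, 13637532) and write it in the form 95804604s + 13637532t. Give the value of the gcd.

12

Apply Euclid's algorithm to 95804604 and 13637532:
95804604 = 7·13637532 + 341880
13637532 = 39·341880 + 304212
341880 = 1·304212 + 37668
304212 = 8·37668 + 2868
37668 = 13·2868 + 384
2868 = 7·384 + 180
384 = 2·180 + 24
180 = 7·24 + 12
24 = 2·12 + 0
gcd(95804604, 13637532) = 12.
Working backward:
12 = 180 − 7·24
12 = −7·384 + 15·180
12 = 15·2868 − 112·384
12 = −112·37668 + 1471·2868
12 = 1471·304212 − 11880·37668
12 = −11880·341880 + 13351·304212
12 = 13351·13637532 − 532569·341880
12 = −532569·95804604 + 3741334·13637532
So 12 = (-532569)·95804604 + (3741334)·13637532.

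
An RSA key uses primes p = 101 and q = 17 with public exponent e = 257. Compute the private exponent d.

φ(n) = (p−1)(q−1) = 100·16 = 1600.
Need d with 257·d ≡ 1 (mod 1600). Apply the extended Euclidean algorithm:
1600 = 6·257 + 58
257 = 4·58 + 25
58 = 2·25 + 8
25 = 3·8 + 1
8 = 8·1 + 0
Back-substitute:
1 = 25 − 3·8
1 = −3·58 + 7·25
1 = 7·257 − 31·58
1 = −31·1600 + 193·257
So 257·193 ≡ 1 (mod 1600), hence d = 193.

193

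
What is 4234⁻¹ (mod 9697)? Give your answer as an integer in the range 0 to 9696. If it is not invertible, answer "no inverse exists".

Apply the Euclidean algorithm to 9697 and 4234:
9697 = 2×4234 + 1229
4234 = 3×1229 + 547
1229 = 2×547 + 135
547 = 4×135 + 7
135 = 19×7 + 2
7 = 3×2 + 1
2 = 2×1 + 0
Since gcd(4234, 9697) = 1, back-substitute to write 1 as a combination:
1 = 7 − 3·2
1 = −3·135 + 58·7
1 = 58·547 − 235·135
1 = −235·1229 + 528·547
1 = 528·4234 − 1819·1229
1 = −1819·9697 + 4166·4234
So 4234·4166 ≡ 1 (mod 9697).

4166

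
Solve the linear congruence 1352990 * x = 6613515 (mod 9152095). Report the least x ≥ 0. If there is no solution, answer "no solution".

392425

First find gcd(1352990, 9152095):
9152095 = 6×1352990 + 1034155
1352990 = 1×1034155 + 318835
1034155 = 3×318835 + 77650
318835 = 4×77650 + 8235
77650 = 9×8235 + 3535
8235 = 2×3535 + 1165
3535 = 3×1165 + 40
1165 = 29×40 + 5
40 = 8×5 + 0
gcd = 5 and 5 | 6613515, so solutions exist. Divide through by 5: 270598x ≡ 1322703 (mod 1830419).
Now find 270598⁻¹ mod 1830419:
1830419 = 6*270598 + 206831
270598 = 1*206831 + 63767
206831 = 3*63767 + 15530
63767 = 4*15530 + 1647
15530 = 9*1647 + 707
1647 = 2*707 + 233
707 = 3*233 + 8
233 = 29*8 + 1
8 = 8*1 + 0
Back-substitute:
1 = 233 − 29·8
1 = −29·707 + 88·233
1 = 88·1647 − 205·707
1 = −205·15530 + 1933·1647
1 = 1933·63767 − 7937·15530
1 = −7937·206831 + 25744·63767
1 = 25744·270598 − 33681·206831
1 = −33681·1830419 + 227830·270598
So 270598⁻¹ ≡ 227830 (mod 1830419).
Then x ≡ 227830·1322703 ≡ 392425 (mod 1830419); the smallest non-negative solution is x = 392425.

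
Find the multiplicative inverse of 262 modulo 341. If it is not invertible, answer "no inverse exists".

Extended Euclidean algorithm:
341 = 1*262 + 79
262 = 3*79 + 25
79 = 3*25 + 4
25 = 6*4 + 1
4 = 4*1 + 0
Since gcd(262, 341) = 1, back-substitute to write 1 as a combination:
1 = 25 − 6·4
1 = −6·79 + 19·25
1 = 19·262 − 63·79
1 = −63·341 + 82·262
So 262·82 ≡ 1 (mod 341).

82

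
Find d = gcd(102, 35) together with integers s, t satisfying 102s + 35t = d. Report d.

1

Repeated division:
102 = 2×35 + 32
35 = 1×32 + 3
32 = 10×3 + 2
3 = 1×2 + 1
2 = 2×1 + 0
gcd(102, 35) = 1.
Back-substituting:
1 = 3 − 2
1 = −32 + 11·3
1 = 11·35 − 12·32
1 = −12·102 + 35·35
So 1 = (-12)·102 + (35)·35.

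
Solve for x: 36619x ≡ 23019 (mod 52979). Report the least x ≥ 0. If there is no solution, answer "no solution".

First find gcd(36619, 52979):
52979 = 1×36619 + 16360
36619 = 2×16360 + 3899
16360 = 4×3899 + 764
3899 = 5×764 + 79
764 = 9×79 + 53
79 = 1×53 + 26
53 = 2×26 + 1
26 = 26×1 + 0
gcd = 1, so a unique solution mod 52979 exists.
Back-substitute for the Bézout coefficients:
1 = 53 − 2·26
1 = −2·79 + 3·53
1 = 3·764 − 29·79
1 = −29·3899 + 148·764
1 = 148·16360 − 621·3899
1 = −621·36619 + 1390·16360
1 = 1390·52979 − 2011·36619
So 36619·(-2011) ≡ 1 (mod 52979), giving 36619⁻¹ ≡ 50968.
x ≡ 36619⁻¹·23019 ≡ 50968·23019 ≡ 12437 (mod 52979).

12437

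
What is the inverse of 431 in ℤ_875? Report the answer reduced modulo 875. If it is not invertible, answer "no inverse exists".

471

gcd(875, 431) by repeated division:
875 = 2·431 + 13
431 = 33·13 + 2
13 = 6·2 + 1
2 = 2·1 + 0
gcd = 1, so the inverse exists. Back-substitute:
1 = 13 − 6·2
1 = −6·431 + 199·13
1 = 199·875 − 404·431
So 431·(-404) ≡ 1 (mod 875), and -404 ≡ 471 (mod 875).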